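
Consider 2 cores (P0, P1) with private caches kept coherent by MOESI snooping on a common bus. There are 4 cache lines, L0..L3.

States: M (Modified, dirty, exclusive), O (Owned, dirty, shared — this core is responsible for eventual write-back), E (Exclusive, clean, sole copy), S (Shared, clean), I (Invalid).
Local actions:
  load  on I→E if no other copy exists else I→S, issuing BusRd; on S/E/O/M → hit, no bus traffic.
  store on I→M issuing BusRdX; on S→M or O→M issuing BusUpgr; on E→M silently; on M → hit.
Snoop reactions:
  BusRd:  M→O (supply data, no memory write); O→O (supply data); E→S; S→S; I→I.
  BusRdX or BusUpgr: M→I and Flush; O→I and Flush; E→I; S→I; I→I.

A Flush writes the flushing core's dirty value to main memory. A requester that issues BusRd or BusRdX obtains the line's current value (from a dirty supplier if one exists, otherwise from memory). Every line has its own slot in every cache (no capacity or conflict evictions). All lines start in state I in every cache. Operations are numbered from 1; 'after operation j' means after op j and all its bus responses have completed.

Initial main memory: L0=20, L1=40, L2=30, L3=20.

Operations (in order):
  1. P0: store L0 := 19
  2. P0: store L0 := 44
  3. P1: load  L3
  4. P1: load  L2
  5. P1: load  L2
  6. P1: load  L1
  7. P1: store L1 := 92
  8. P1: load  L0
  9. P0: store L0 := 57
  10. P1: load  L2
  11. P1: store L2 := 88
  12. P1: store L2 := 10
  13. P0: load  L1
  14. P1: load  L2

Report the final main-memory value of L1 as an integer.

memory[L1] = 40

[1] P0: store L0 := 19 | P0:M(19), P1:I | bus: BusRdX
[2] P0: store L0 := 44 | P0:M(44), P1:I | bus: none
[3] P1: load  L3 | P0:I, P1:E(20) | bus: BusRd
[4] P1: load  L2 | P0:I, P1:E(30) | bus: BusRd
[5] P1: load  L2 | P0:I, P1:E(30) | bus: none
[6] P1: load  L1 | P0:I, P1:E(40) | bus: BusRd
[7] P1: store L1 := 92 | P0:I, P1:M(92) | bus: none
[8] P1: load  L0 | P0:O(44), P1:S(44) | bus: BusRd
[9] P0: store L0 := 57 | P0:M(57), P1:I | bus: BusUpgr
[10] P1: load  L2 | P0:I, P1:E(30) | bus: none
[11] P1: store L2 := 88 | P0:I, P1:M(88) | bus: none
[12] P1: store L2 := 10 | P0:I, P1:M(10) | bus: none
[13] P0: load  L1 | P0:S(92), P1:O(92) | bus: BusRd
[14] P1: load  L2 | P0:I, P1:M(10) | bus: none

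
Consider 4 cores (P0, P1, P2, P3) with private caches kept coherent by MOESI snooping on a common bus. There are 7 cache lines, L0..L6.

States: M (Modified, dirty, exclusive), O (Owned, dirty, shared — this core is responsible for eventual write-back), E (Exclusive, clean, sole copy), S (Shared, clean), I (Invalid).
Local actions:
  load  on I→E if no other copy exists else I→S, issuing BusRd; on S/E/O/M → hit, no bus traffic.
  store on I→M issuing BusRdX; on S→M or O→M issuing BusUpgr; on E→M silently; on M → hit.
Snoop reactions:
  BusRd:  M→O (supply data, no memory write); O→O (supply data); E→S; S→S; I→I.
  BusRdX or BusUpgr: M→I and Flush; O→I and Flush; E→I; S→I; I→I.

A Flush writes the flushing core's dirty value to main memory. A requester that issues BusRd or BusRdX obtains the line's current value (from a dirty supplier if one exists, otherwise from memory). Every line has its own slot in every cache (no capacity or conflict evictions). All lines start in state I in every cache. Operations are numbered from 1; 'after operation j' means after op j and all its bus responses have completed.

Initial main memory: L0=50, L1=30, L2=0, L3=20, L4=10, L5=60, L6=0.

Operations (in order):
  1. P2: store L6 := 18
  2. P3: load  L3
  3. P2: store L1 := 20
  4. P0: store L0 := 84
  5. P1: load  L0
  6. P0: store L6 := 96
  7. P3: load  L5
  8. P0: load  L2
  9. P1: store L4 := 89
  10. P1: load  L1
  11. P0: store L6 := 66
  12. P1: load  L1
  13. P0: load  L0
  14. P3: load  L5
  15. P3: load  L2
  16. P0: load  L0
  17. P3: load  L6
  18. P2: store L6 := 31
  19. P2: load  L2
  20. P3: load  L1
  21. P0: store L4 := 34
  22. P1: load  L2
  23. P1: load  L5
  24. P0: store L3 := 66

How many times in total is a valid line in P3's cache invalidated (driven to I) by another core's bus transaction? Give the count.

invalidations = 2

[1] P2: store L6 := 18 | P0:I, P1:I, P2:M(18), P3:I | bus: BusRdX
[2] P3: load  L3 | P0:I, P1:I, P2:I, P3:E(20) | bus: BusRd
[3] P2: store L1 := 20 | P0:I, P1:I, P2:M(20), P3:I | bus: BusRdX
[4] P0: store L0 := 84 | P0:M(84), P1:I, P2:I, P3:I | bus: BusRdX
[5] P1: load  L0 | P0:O(84), P1:S(84), P2:I, P3:I | bus: BusRd
[6] P0: store L6 := 96 | P0:M(96), P1:I, P2:I, P3:I | bus: BusRdX,Flush
[7] P3: load  L5 | P0:I, P1:I, P2:I, P3:E(60) | bus: BusRd
[8] P0: load  L2 | P0:E(0), P1:I, P2:I, P3:I | bus: BusRd
[9] P1: store L4 := 89 | P0:I, P1:M(89), P2:I, P3:I | bus: BusRdX
[10] P1: load  L1 | P0:I, P1:S(20), P2:O(20), P3:I | bus: BusRd
[11] P0: store L6 := 66 | P0:M(66), P1:I, P2:I, P3:I | bus: none
[12] P1: load  L1 | P0:I, P1:S(20), P2:O(20), P3:I | bus: none
[13] P0: load  L0 | P0:O(84), P1:S(84), P2:I, P3:I | bus: none
[14] P3: load  L5 | P0:I, P1:I, P2:I, P3:E(60) | bus: none
[15] P3: load  L2 | P0:S(0), P1:I, P2:I, P3:S(0) | bus: BusRd
[16] P0: load  L0 | P0:O(84), P1:S(84), P2:I, P3:I | bus: none
[17] P3: load  L6 | P0:O(66), P1:I, P2:I, P3:S(66) | bus: BusRd
[18] P2: store L6 := 31 | P0:I, P1:I, P2:M(31), P3:I | bus: BusRdX,Flush
[19] P2: load  L2 | P0:S(0), P1:I, P2:S(0), P3:S(0) | bus: BusRd
[20] P3: load  L1 | P0:I, P1:S(20), P2:O(20), P3:S(20) | bus: BusRd
[21] P0: store L4 := 34 | P0:M(34), P1:I, P2:I, P3:I | bus: BusRdX,Flush
[22] P1: load  L2 | P0:S(0), P1:S(0), P2:S(0), P3:S(0) | bus: BusRd
[23] P1: load  L5 | P0:I, P1:S(60), P2:I, P3:S(60) | bus: BusRd
[24] P0: store L3 := 66 | P0:M(66), P1:I, P2:I, P3:I | bus: BusRdX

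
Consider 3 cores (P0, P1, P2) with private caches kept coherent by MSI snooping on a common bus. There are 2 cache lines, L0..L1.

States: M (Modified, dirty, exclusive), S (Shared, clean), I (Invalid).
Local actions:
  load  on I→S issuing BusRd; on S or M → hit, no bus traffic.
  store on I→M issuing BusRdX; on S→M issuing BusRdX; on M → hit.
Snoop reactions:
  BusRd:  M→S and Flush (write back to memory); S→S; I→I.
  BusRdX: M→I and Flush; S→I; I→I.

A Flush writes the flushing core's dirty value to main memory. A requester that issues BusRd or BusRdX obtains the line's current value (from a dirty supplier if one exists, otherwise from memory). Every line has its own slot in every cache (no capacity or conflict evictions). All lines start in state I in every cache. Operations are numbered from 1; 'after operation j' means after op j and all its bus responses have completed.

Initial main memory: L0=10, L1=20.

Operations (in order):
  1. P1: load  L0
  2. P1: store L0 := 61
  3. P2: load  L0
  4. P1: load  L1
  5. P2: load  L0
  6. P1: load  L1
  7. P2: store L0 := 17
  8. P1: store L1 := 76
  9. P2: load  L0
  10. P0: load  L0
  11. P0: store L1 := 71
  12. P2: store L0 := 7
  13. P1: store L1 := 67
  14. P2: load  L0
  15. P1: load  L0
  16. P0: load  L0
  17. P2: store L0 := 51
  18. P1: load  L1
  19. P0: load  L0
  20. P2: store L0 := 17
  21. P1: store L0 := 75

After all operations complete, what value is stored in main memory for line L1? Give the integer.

memory[L1] = 71

[1] P1: load  L0 | P0:I, P1:S(10), P2:I | bus: BusRd
[2] P1: store L0 := 61 | P0:I, P1:M(61), P2:I | bus: BusRdX
[3] P2: load  L0 | P0:I, P1:S(61), P2:S(61) | bus: BusRd,Flush
[4] P1: load  L1 | P0:I, P1:S(20), P2:I | bus: BusRd
[5] P2: load  L0 | P0:I, P1:S(61), P2:S(61) | bus: none
[6] P1: load  L1 | P0:I, P1:S(20), P2:I | bus: none
[7] P2: store L0 := 17 | P0:I, P1:I, P2:M(17) | bus: BusRdX
[8] P1: store L1 := 76 | P0:I, P1:M(76), P2:I | bus: BusRdX
[9] P2: load  L0 | P0:I, P1:I, P2:M(17) | bus: none
[10] P0: load  L0 | P0:S(17), P1:I, P2:S(17) | bus: BusRd,Flush
[11] P0: store L1 := 71 | P0:M(71), P1:I, P2:I | bus: BusRdX,Flush
[12] P2: store L0 := 7 | P0:I, P1:I, P2:M(7) | bus: BusRdX
[13] P1: store L1 := 67 | P0:I, P1:M(67), P2:I | bus: BusRdX,Flush
[14] P2: load  L0 | P0:I, P1:I, P2:M(7) | bus: none
[15] P1: load  L0 | P0:I, P1:S(7), P2:S(7) | bus: BusRd,Flush
[16] P0: load  L0 | P0:S(7), P1:S(7), P2:S(7) | bus: BusRd
[17] P2: store L0 := 51 | P0:I, P1:I, P2:M(51) | bus: BusRdX
[18] P1: load  L1 | P0:I, P1:M(67), P2:I | bus: none
[19] P0: load  L0 | P0:S(51), P1:I, P2:S(51) | bus: BusRd,Flush
[20] P2: store L0 := 17 | P0:I, P1:I, P2:M(17) | bus: BusRdX
[21] P1: store L0 := 75 | P0:I, P1:M(75), P2:I | bus: BusRdX,Flush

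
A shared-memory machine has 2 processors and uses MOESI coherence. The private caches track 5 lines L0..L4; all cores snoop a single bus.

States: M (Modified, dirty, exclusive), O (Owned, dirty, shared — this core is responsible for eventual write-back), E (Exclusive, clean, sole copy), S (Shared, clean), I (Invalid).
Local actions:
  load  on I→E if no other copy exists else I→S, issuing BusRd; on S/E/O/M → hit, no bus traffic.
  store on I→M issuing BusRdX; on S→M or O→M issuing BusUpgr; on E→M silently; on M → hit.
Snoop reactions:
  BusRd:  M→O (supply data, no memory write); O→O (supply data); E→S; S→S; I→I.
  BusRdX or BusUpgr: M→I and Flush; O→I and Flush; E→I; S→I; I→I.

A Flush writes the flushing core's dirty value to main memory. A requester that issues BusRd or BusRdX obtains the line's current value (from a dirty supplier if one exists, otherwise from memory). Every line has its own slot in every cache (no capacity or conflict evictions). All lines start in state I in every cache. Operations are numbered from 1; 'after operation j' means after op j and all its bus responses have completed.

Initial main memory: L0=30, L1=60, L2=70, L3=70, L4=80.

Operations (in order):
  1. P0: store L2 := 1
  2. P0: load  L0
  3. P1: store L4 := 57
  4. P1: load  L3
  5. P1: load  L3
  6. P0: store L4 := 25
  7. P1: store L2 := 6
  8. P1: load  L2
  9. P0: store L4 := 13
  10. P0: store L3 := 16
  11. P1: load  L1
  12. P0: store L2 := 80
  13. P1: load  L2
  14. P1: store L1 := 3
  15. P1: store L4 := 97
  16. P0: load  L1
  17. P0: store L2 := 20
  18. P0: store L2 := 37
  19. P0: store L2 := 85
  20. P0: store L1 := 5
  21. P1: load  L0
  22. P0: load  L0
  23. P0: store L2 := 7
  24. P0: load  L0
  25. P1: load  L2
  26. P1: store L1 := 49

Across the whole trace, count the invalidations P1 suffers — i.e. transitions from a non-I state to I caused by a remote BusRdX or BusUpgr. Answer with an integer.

[1] P0: store L2 := 1 | P0:M(1), P1:I | bus: BusRdX
[2] P0: load  L0 | P0:E(30), P1:I | bus: BusRd
[3] P1: store L4 := 57 | P0:I, P1:M(57) | bus: BusRdX
[4] P1: load  L3 | P0:I, P1:E(70) | bus: BusRd
[5] P1: load  L3 | P0:I, P1:E(70) | bus: none
[6] P0: store L4 := 25 | P0:M(25), P1:I | bus: BusRdX,Flush
[7] P1: store L2 := 6 | P0:I, P1:M(6) | bus: BusRdX,Flush
[8] P1: load  L2 | P0:I, P1:M(6) | bus: none
[9] P0: store L4 := 13 | P0:M(13), P1:I | bus: none
[10] P0: store L3 := 16 | P0:M(16), P1:I | bus: BusRdX
[11] P1: load  L1 | P0:I, P1:E(60) | bus: BusRd
[12] P0: store L2 := 80 | P0:M(80), P1:I | bus: BusRdX,Flush
[13] P1: load  L2 | P0:O(80), P1:S(80) | bus: BusRd
[14] P1: store L1 := 3 | P0:I, P1:M(3) | bus: none
[15] P1: store L4 := 97 | P0:I, P1:M(97) | bus: BusRdX,Flush
[16] P0: load  L1 | P0:S(3), P1:O(3) | bus: BusRd
[17] P0: store L2 := 20 | P0:M(20), P1:I | bus: BusUpgr
[18] P0: store L2 := 37 | P0:M(37), P1:I | bus: none
[19] P0: store L2 := 85 | P0:M(85), P1:I | bus: none
[20] P0: store L1 := 5 | P0:M(5), P1:I | bus: BusUpgr,Flush
[21] P1: load  L0 | P0:S(30), P1:S(30) | bus: BusRd
[22] P0: load  L0 | P0:S(30), P1:S(30) | bus: none
[23] P0: store L2 := 7 | P0:M(7), P1:I | bus: none
[24] P0: load  L0 | P0:S(30), P1:S(30) | bus: none
[25] P1: load  L2 | P0:O(7), P1:S(7) | bus: BusRd
[26] P1: store L1 := 49 | P0:I, P1:M(49) | bus: BusRdX,Flush

invalidations = 5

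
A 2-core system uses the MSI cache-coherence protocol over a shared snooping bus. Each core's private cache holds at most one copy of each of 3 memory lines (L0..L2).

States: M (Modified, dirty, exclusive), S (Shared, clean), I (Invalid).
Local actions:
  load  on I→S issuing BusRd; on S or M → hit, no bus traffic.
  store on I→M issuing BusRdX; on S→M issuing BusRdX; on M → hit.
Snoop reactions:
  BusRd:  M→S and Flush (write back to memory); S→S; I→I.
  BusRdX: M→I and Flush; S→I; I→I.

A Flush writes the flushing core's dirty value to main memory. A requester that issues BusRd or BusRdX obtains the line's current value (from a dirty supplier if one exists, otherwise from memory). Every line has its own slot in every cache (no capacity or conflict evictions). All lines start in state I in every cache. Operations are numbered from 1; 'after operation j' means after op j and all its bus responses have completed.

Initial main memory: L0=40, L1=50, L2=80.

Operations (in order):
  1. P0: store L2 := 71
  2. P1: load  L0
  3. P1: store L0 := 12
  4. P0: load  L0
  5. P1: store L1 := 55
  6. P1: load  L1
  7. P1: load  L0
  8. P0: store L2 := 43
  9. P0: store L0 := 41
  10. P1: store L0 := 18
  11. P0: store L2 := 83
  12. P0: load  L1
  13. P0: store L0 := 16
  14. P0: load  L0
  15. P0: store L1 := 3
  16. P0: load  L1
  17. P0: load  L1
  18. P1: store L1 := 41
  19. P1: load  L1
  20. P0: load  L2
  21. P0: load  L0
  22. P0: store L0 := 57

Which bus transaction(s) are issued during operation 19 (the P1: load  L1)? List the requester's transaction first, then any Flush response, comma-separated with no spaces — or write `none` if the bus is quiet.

[1] P0: store L2 := 71 | P0:M(71), P1:I | bus: BusRdX
[2] P1: load  L0 | P0:I, P1:S(40) | bus: BusRd
[3] P1: store L0 := 12 | P0:I, P1:M(12) | bus: BusRdX
[4] P0: load  L0 | P0:S(12), P1:S(12) | bus: BusRd,Flush
[5] P1: store L1 := 55 | P0:I, P1:M(55) | bus: BusRdX
[6] P1: load  L1 | P0:I, P1:M(55) | bus: none
[7] P1: load  L0 | P0:S(12), P1:S(12) | bus: none
[8] P0: store L2 := 43 | P0:M(43), P1:I | bus: none
[9] P0: store L0 := 41 | P0:M(41), P1:I | bus: BusRdX
[10] P1: store L0 := 18 | P0:I, P1:M(18) | bus: BusRdX,Flush
[11] P0: store L2 := 83 | P0:M(83), P1:I | bus: none
[12] P0: load  L1 | P0:S(55), P1:S(55) | bus: BusRd,Flush
[13] P0: store L0 := 16 | P0:M(16), P1:I | bus: BusRdX,Flush
[14] P0: load  L0 | P0:M(16), P1:I | bus: none
[15] P0: store L1 := 3 | P0:M(3), P1:I | bus: BusRdX
[16] P0: load  L1 | P0:M(3), P1:I | bus: none
[17] P0: load  L1 | P0:M(3), P1:I | bus: none
[18] P1: store L1 := 41 | P0:I, P1:M(41) | bus: BusRdX,Flush
[19] P1: load  L1 | P0:I, P1:M(41) | bus: none
[20] P0: load  L2 | P0:M(83), P1:I | bus: none
[21] P0: load  L0 | P0:M(16), P1:I | bus: none
[22] P0: store L0 := 57 | P0:M(57), P1:I | bus: none

bus = none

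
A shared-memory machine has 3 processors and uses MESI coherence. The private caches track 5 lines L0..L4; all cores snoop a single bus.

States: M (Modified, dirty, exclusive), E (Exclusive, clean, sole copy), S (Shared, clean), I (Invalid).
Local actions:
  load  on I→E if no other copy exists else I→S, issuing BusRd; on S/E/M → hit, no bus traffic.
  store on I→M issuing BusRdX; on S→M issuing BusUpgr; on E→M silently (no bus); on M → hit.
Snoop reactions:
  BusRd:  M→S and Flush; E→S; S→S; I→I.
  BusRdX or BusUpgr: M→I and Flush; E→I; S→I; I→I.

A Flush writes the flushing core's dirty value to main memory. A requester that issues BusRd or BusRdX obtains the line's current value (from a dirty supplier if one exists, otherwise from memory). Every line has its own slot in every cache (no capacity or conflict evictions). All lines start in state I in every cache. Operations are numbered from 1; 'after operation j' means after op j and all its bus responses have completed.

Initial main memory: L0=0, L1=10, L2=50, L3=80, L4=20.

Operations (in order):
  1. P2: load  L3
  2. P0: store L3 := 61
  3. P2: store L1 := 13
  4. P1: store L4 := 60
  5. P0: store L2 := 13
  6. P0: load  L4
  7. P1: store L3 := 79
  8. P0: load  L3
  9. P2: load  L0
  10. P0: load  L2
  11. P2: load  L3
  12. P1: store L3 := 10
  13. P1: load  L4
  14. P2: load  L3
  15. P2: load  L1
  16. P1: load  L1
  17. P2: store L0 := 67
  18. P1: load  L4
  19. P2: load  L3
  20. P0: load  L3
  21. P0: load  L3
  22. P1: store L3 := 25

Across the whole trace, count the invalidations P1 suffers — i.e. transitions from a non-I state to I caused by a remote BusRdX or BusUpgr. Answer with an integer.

invalidations = 0

1. P2: load  L3  bus=[BusRd]  L3: P0=I P1=I P2=E  mem[L3]=80
2. P0: store L3 := 61  bus=[BusRdX]  L3: P0=M P1=I P2=I  mem[L3]=80
3. P2: store L1 := 13  bus=[BusRdX]  L1: P0=I P1=I P2=M  mem[L1]=10
4. P1: store L4 := 60  bus=[BusRdX]  L4: P0=I P1=M P2=I  mem[L4]=20
5. P0: store L2 := 13  bus=[BusRdX]  L2: P0=M P1=I P2=I  mem[L2]=50
6. P0: load  L4  bus=[BusRd,Flush]  L4: P0=S P1=S P2=I  mem[L4]=60
7. P1: store L3 := 79  bus=[BusRdX,Flush]  L3: P0=I P1=M P2=I  mem[L3]=61
8. P0: load  L3  bus=[BusRd,Flush]  L3: P0=S P1=S P2=I  mem[L3]=79
9. P2: load  L0  bus=[BusRd]  L0: P0=I P1=I P2=E  mem[L0]=0
10. P0: load  L2  bus=[-]  L2: P0=M P1=I P2=I  mem[L2]=50
11. P2: load  L3  bus=[BusRd]  L3: P0=S P1=S P2=S  mem[L3]=79
12. P1: store L3 := 10  bus=[BusUpgr]  L3: P0=I P1=M P2=I  mem[L3]=79
13. P1: load  L4  bus=[-]  L4: P0=S P1=S P2=I  mem[L4]=60
14. P2: load  L3  bus=[BusRd,Flush]  L3: P0=I P1=S P2=S  mem[L3]=10
15. P2: load  L1  bus=[-]  L1: P0=I P1=I P2=M  mem[L1]=10
16. P1: load  L1  bus=[BusRd,Flush]  L1: P0=I P1=S P2=S  mem[L1]=13
17. P2: store L0 := 67  bus=[-]  L0: P0=I P1=I P2=M  mem[L0]=0
18. P1: load  L4  bus=[-]  L4: P0=S P1=S P2=I  mem[L4]=60
19. P2: load  L3  bus=[-]  L3: P0=I P1=S P2=S  mem[L3]=10
20. P0: load  L3  bus=[BusRd]  L3: P0=S P1=S P2=S  mem[L3]=10
21. P0: load  L3  bus=[-]  L3: P0=S P1=S P2=S  mem[L3]=10
22. P1: store L3 := 25  bus=[BusUpgr]  L3: P0=I P1=M P2=I  mem[L3]=10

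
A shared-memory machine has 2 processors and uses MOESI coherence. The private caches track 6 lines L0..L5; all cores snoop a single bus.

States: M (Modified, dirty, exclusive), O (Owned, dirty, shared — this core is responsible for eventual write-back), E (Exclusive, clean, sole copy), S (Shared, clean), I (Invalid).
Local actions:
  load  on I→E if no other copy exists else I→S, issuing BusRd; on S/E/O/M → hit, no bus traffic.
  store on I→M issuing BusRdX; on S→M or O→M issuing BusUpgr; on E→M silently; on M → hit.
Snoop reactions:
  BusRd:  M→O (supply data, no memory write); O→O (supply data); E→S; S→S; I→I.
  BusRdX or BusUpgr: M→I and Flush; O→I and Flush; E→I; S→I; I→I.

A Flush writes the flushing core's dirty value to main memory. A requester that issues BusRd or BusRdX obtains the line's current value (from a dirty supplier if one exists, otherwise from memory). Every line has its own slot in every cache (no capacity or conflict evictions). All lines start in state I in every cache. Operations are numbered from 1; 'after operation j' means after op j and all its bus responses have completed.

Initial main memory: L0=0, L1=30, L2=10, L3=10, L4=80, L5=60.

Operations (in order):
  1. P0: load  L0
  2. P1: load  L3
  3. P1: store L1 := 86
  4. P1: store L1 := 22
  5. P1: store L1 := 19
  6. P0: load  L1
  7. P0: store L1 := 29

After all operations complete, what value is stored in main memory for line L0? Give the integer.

memory[L0] = 0

1. P0: load  L0  bus=[BusRd]  L0: P0=E P1=I  mem[L0]=0
2. P1: load  L3  bus=[BusRd]  L3: P0=I P1=E  mem[L3]=10
3. P1: store L1 := 86  bus=[BusRdX]  L1: P0=I P1=M  mem[L1]=30
4. P1: store L1 := 22  bus=[-]  L1: P0=I P1=M  mem[L1]=30
5. P1: store L1 := 19  bus=[-]  L1: P0=I P1=M  mem[L1]=30
6. P0: load  L1  bus=[BusRd]  L1: P0=S P1=O  mem[L1]=30
7. P0: store L1 := 29  bus=[BusUpgr,Flush]  L1: P0=M P1=I  mem[L1]=19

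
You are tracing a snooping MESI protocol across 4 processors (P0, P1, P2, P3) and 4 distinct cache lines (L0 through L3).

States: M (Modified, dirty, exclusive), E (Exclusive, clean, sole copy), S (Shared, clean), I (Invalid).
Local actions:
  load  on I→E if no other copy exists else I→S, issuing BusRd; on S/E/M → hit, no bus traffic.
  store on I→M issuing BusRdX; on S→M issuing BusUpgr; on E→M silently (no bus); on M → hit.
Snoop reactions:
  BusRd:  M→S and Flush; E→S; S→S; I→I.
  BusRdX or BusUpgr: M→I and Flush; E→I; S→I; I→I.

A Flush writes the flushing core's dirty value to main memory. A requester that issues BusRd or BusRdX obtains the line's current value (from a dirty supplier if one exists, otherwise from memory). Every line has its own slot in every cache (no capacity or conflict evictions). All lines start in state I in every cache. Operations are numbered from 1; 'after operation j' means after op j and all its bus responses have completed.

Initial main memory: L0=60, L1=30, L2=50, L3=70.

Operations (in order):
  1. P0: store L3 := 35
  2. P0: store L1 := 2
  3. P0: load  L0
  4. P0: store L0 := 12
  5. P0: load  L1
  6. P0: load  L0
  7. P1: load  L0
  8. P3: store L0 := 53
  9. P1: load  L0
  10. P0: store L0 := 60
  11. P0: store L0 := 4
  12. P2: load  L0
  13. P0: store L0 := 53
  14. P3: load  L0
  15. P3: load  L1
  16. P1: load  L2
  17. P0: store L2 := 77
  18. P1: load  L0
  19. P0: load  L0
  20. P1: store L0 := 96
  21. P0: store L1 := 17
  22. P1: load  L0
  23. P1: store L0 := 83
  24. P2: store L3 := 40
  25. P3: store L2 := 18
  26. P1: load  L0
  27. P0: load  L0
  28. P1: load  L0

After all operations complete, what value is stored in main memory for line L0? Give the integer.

memory[L0] = 83

step 1: P0: store L3 := 35  ⟶  MIII  (L3)  txn=BusRdX  M[L3]=70
step 2: P0: store L1 := 2  ⟶  MIII  (L1)  txn=BusRdX  M[L1]=30
step 3: P0: load  L0  ⟶  EIII  (L0)  txn=BusRd  M[L0]=60
step 4: P0: store L0 := 12  ⟶  MIII  (L0)  txn=∅  M[L0]=60
step 5: P0: load  L1  ⟶  MIII  (L1)  txn=∅  M[L1]=30
step 6: P0: load  L0  ⟶  MIII  (L0)  txn=∅  M[L0]=60
step 7: P1: load  L0  ⟶  SSII  (L0)  txn=BusRd+Flush  M[L0]=12
step 8: P3: store L0 := 53  ⟶  IIIM  (L0)  txn=BusRdX  M[L0]=12
step 9: P1: load  L0  ⟶  ISIS  (L0)  txn=BusRd+Flush  M[L0]=53
step 10: P0: store L0 := 60  ⟶  MIII  (L0)  txn=BusRdX  M[L0]=53
step 11: P0: store L0 := 4  ⟶  MIII  (L0)  txn=∅  M[L0]=53
step 12: P2: load  L0  ⟶  SISI  (L0)  txn=BusRd+Flush  M[L0]=4
step 13: P0: store L0 := 53  ⟶  MIII  (L0)  txn=BusUpgr  M[L0]=4
step 14: P3: load  L0  ⟶  SIIS  (L0)  txn=BusRd+Flush  M[L0]=53
step 15: P3: load  L1  ⟶  SIIS  (L1)  txn=BusRd+Flush  M[L1]=2
step 16: P1: load  L2  ⟶  IEII  (L2)  txn=BusRd  M[L2]=50
step 17: P0: store L2 := 77  ⟶  MIII  (L2)  txn=BusRdX  M[L2]=50
step 18: P1: load  L0  ⟶  SSIS  (L0)  txn=BusRd  M[L0]=53
step 19: P0: load  L0  ⟶  SSIS  (L0)  txn=∅  M[L0]=53
step 20: P1: store L0 := 96  ⟶  IMII  (L0)  txn=BusUpgr  M[L0]=53
step 21: P0: store L1 := 17  ⟶  MIII  (L1)  txn=BusUpgr  M[L1]=2
step 22: P1: load  L0  ⟶  IMII  (L0)  txn=∅  M[L0]=53
step 23: P1: store L0 := 83  ⟶  IMII  (L0)  txn=∅  M[L0]=53
step 24: P2: store L3 := 40  ⟶  IIMI  (L3)  txn=BusRdX+Flush  M[L3]=35
step 25: P3: store L2 := 18  ⟶  IIIM  (L2)  txn=BusRdX+Flush  M[L2]=77
step 26: P1: load  L0  ⟶  IMII  (L0)  txn=∅  M[L0]=53
step 27: P0: load  L0  ⟶  SSII  (L0)  txn=BusRd+Flush  M[L0]=83
step 28: P1: load  L0  ⟶  SSII  (L0)  txn=∅  M[L0]=83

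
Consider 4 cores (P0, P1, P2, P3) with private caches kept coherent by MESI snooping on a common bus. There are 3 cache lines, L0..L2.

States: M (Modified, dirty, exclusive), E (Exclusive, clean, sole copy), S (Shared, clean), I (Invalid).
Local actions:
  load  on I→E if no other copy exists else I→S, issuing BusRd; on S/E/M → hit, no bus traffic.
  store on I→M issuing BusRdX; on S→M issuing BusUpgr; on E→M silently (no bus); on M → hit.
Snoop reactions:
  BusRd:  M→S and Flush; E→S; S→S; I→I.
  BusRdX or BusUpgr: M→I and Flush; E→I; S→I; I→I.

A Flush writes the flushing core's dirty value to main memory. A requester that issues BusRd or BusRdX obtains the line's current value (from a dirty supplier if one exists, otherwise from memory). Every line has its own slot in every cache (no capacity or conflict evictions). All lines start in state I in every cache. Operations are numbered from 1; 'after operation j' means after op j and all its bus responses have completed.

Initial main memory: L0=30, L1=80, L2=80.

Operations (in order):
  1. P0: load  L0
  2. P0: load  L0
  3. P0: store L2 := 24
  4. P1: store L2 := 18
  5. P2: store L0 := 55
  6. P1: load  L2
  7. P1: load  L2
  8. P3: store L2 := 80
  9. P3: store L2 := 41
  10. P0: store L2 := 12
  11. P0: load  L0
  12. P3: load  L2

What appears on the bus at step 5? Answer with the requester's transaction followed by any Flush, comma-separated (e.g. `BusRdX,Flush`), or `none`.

bus = BusRdX

  op1 P0: load  L0 → E/I/I/I on L0; bus BusRd; mem=30
  op2 P0: load  L0 → E/I/I/I on L0; bus (none); mem=30
  op3 P0: store L2 := 24 → M/I/I/I on L2; bus BusRdX; mem=80
  op4 P1: store L2 := 18 → I/M/I/I on L2; bus BusRdX Flush; mem=24
  op5 P2: store L0 := 55 → I/I/M/I on L0; bus BusRdX; mem=30
  op6 P1: load  L2 → I/M/I/I on L2; bus (none); mem=24
  op7 P1: load  L2 → I/M/I/I on L2; bus (none); mem=24
  op8 P3: store L2 := 80 → I/I/I/M on L2; bus BusRdX Flush; mem=18
  op9 P3: store L2 := 41 → I/I/I/M on L2; bus (none); mem=18
  op10 P0: store L2 := 12 → M/I/I/I on L2; bus BusRdX Flush; mem=41
  op11 P0: load  L0 → S/I/S/I on L0; bus BusRd Flush; mem=55
  op12 P3: load  L2 → S/I/I/S on L2; bus BusRd Flush; mem=12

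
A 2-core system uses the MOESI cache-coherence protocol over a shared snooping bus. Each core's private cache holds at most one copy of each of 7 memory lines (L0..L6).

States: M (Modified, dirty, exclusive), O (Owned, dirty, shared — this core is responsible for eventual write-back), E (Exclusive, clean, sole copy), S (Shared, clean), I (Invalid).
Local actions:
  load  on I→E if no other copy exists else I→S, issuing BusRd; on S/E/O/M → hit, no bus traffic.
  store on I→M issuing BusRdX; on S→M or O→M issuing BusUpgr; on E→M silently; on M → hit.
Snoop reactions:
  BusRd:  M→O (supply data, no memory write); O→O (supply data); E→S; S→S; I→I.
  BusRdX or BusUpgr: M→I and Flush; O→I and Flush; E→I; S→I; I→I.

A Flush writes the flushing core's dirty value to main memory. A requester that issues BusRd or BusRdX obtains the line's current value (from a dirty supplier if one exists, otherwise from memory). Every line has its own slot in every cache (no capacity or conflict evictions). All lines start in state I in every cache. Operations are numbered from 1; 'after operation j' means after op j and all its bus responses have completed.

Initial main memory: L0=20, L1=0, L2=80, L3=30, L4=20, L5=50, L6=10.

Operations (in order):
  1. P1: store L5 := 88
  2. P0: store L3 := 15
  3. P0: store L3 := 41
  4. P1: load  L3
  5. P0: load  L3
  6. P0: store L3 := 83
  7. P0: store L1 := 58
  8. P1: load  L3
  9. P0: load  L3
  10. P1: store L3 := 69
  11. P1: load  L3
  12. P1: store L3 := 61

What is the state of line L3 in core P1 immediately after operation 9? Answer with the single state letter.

1. P1: store L5 := 88  bus=[BusRdX]  L5: P0=I P1=M  mem[L5]=50
2. P0: store L3 := 15  bus=[BusRdX]  L3: P0=M P1=I  mem[L3]=30
3. P0: store L3 := 41  bus=[-]  L3: P0=M P1=I  mem[L3]=30
4. P1: load  L3  bus=[BusRd]  L3: P0=O P1=S  mem[L3]=30
5. P0: load  L3  bus=[-]  L3: P0=O P1=S  mem[L3]=30
6. P0: store L3 := 83  bus=[BusUpgr]  L3: P0=M P1=I  mem[L3]=30
7. P0: store L1 := 58  bus=[BusRdX]  L1: P0=M P1=I  mem[L1]=0
8. P1: load  L3  bus=[BusRd]  L3: P0=O P1=S  mem[L3]=30
9. P0: load  L3  bus=[-]  L3: P0=O P1=S  mem[L3]=30
10. P1: store L3 := 69  bus=[BusUpgr,Flush]  L3: P0=I P1=M  mem[L3]=83
11. P1: load  L3  bus=[-]  L3: P0=I P1=M  mem[L3]=83
12. P1: store L3 := 61  bus=[-]  L3: P0=I P1=M  mem[L3]=83

state = S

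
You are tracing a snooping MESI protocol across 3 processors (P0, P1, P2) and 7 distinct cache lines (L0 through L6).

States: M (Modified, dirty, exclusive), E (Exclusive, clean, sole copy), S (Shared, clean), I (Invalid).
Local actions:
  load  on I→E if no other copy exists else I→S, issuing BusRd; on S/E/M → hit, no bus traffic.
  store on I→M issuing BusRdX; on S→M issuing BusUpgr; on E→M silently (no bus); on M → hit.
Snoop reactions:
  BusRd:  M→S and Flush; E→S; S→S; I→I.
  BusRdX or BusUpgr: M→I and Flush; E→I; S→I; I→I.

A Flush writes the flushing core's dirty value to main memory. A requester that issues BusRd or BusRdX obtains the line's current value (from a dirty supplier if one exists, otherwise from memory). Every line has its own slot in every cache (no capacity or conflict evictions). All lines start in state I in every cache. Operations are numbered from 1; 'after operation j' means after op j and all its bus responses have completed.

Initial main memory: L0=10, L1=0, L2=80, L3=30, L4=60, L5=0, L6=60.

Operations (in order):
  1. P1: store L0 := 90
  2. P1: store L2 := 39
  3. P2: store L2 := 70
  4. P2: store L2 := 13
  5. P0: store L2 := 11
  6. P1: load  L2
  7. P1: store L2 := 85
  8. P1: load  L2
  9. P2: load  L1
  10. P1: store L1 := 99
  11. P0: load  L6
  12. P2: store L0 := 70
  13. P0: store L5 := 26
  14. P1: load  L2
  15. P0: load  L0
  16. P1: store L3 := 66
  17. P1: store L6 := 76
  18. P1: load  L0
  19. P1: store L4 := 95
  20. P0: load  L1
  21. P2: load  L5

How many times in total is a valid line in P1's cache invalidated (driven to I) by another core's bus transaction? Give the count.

step 1: P1: store L0 := 90  ⟶  IMI  (L0)  txn=BusRdX  M[L0]=10
step 2: P1: store L2 := 39  ⟶  IMI  (L2)  txn=BusRdX  M[L2]=80
step 3: P2: store L2 := 70  ⟶  IIM  (L2)  txn=BusRdX+Flush  M[L2]=39
step 4: P2: store L2 := 13  ⟶  IIM  (L2)  txn=∅  M[L2]=39
step 5: P0: store L2 := 11  ⟶  MII  (L2)  txn=BusRdX+Flush  M[L2]=13
step 6: P1: load  L2  ⟶  SSI  (L2)  txn=BusRd+Flush  M[L2]=11
step 7: P1: store L2 := 85  ⟶  IMI  (L2)  txn=BusUpgr  M[L2]=11
step 8: P1: load  L2  ⟶  IMI  (L2)  txn=∅  M[L2]=11
step 9: P2: load  L1  ⟶  IIE  (L1)  txn=BusRd  M[L1]=0
step 10: P1: store L1 := 99  ⟶  IMI  (L1)  txn=BusRdX  M[L1]=0
step 11: P0: load  L6  ⟶  EII  (L6)  txn=BusRd  M[L6]=60
step 12: P2: store L0 := 70  ⟶  IIM  (L0)  txn=BusRdX+Flush  M[L0]=90
step 13: P0: store L5 := 26  ⟶  MII  (L5)  txn=BusRdX  M[L5]=0
step 14: P1: load  L2  ⟶  IMI  (L2)  txn=∅  M[L2]=11
step 15: P0: load  L0  ⟶  SIS  (L0)  txn=BusRd+Flush  M[L0]=70
step 16: P1: store L3 := 66  ⟶  IMI  (L3)  txn=BusRdX  M[L3]=30
step 17: P1: store L6 := 76  ⟶  IMI  (L6)  txn=BusRdX  M[L6]=60
step 18: P1: load  L0  ⟶  SSS  (L0)  txn=BusRd  M[L0]=70
step 19: P1: store L4 := 95  ⟶  IMI  (L4)  txn=BusRdX  M[L4]=60
step 20: P0: load  L1  ⟶  SSI  (L1)  txn=BusRd+Flush  M[L1]=99
step 21: P2: load  L5  ⟶  SIS  (L5)  txn=BusRd+Flush  M[L5]=26

invalidations = 2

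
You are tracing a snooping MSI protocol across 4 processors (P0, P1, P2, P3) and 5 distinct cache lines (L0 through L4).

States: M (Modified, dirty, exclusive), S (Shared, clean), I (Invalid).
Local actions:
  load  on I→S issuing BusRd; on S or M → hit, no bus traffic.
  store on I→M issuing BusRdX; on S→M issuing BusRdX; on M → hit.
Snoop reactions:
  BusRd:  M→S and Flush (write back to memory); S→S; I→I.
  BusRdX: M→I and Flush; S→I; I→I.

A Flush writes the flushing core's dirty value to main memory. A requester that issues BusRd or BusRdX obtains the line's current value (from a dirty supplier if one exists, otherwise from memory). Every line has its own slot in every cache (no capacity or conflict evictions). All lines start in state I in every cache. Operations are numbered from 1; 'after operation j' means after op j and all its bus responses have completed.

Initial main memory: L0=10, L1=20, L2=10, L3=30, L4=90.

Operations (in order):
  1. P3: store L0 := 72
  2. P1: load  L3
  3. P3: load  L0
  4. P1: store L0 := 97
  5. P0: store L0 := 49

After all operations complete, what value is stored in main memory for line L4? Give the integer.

memory[L4] = 90

  op1 P3: store L0 := 72 → I/I/I/M on L0; bus BusRdX; mem=10
  op2 P1: load  L3 → I/S/I/I on L3; bus BusRd; mem=30
  op3 P3: load  L0 → I/I/I/M on L0; bus (none); mem=10
  op4 P1: store L0 := 97 → I/M/I/I on L0; bus BusRdX Flush; mem=72
  op5 P0: store L0 := 49 → M/I/I/I on L0; bus BusRdX Flush; mem=97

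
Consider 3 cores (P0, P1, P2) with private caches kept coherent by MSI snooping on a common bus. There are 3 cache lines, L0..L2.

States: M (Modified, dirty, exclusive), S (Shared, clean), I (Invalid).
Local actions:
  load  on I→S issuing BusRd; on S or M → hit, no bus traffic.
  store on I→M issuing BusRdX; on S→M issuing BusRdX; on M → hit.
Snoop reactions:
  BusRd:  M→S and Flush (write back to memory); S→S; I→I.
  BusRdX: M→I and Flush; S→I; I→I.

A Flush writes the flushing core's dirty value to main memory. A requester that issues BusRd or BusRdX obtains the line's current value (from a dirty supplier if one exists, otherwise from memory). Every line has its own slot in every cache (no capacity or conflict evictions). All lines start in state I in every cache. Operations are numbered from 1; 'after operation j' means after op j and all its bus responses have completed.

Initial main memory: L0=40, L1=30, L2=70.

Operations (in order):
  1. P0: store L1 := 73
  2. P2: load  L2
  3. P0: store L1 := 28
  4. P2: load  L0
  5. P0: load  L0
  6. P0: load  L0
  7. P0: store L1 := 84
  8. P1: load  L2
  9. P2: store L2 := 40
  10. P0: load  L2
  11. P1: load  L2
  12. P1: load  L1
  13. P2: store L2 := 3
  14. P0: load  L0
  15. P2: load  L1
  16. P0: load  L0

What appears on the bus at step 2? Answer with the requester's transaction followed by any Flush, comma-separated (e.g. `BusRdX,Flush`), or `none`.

bus = BusRd

  op1 P0: store L1 := 73 → M/I/I on L1; bus BusRdX; mem=30
  op2 P2: load  L2 → I/I/S on L2; bus BusRd; mem=70
  op3 P0: store L1 := 28 → M/I/I on L1; bus (none); mem=30
  op4 P2: load  L0 → I/I/S on L0; bus BusRd; mem=40
  op5 P0: load  L0 → S/I/S on L0; bus BusRd; mem=40
  op6 P0: load  L0 → S/I/S on L0; bus (none); mem=40
  op7 P0: store L1 := 84 → M/I/I on L1; bus (none); mem=30
  op8 P1: load  L2 → I/S/S on L2; bus BusRd; mem=70
  op9 P2: store L2 := 40 → I/I/M on L2; bus BusRdX; mem=70
  op10 P0: load  L2 → S/I/S on L2; bus BusRd Flush; mem=40
  op11 P1: load  L2 → S/S/S on L2; bus BusRd; mem=40
  op12 P1: load  L1 → S/S/I on L1; bus BusRd Flush; mem=84
  op13 P2: store L2 := 3 → I/I/M on L2; bus BusRdX; mem=40
  op14 P0: load  L0 → S/I/S on L0; bus (none); mem=40
  op15 P2: load  L1 → S/S/S on L1; bus BusRd; mem=84
  op16 P0: load  L0 → S/I/S on L0; bus (none); mem=40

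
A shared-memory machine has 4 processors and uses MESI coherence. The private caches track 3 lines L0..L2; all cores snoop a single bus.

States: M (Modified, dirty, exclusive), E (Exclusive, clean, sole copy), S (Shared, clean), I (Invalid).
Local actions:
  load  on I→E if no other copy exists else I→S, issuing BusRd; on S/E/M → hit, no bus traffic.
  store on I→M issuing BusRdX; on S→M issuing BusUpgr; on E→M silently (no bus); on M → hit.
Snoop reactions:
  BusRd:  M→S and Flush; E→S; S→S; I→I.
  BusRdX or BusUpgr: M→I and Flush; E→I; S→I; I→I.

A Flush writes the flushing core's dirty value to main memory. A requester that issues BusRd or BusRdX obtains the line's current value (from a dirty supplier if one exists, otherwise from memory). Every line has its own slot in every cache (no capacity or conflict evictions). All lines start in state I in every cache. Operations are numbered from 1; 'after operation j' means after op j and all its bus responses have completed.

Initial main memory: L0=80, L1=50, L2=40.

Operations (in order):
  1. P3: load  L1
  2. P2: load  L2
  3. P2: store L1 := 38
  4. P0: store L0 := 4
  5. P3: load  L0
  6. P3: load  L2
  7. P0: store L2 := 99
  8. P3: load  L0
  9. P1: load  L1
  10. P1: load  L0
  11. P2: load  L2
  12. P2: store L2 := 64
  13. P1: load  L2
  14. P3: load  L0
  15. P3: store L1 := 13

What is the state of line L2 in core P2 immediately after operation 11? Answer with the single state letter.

[1] P3: load  L1 | P0:I, P1:I, P2:I, P3:E(50) | bus: BusRd
[2] P2: load  L2 | P0:I, P1:I, P2:E(40), P3:I | bus: BusRd
[3] P2: store L1 := 38 | P0:I, P1:I, P2:M(38), P3:I | bus: BusRdX
[4] P0: store L0 := 4 | P0:M(4), P1:I, P2:I, P3:I | bus: BusRdX
[5] P3: load  L0 | P0:S(4), P1:I, P2:I, P3:S(4) | bus: BusRd,Flush
[6] P3: load  L2 | P0:I, P1:I, P2:S(40), P3:S(40) | bus: BusRd
[7] P0: store L2 := 99 | P0:M(99), P1:I, P2:I, P3:I | bus: BusRdX
[8] P3: load  L0 | P0:S(4), P1:I, P2:I, P3:S(4) | bus: none
[9] P1: load  L1 | P0:I, P1:S(38), P2:S(38), P3:I | bus: BusRd,Flush
[10] P1: load  L0 | P0:S(4), P1:S(4), P2:I, P3:S(4) | bus: BusRd
[11] P2: load  L2 | P0:S(99), P1:I, P2:S(99), P3:I | bus: BusRd,Flush
[12] P2: store L2 := 64 | P0:I, P1:I, P2:M(64), P3:I | bus: BusUpgr
[13] P1: load  L2 | P0:I, P1:S(64), P2:S(64), P3:I | bus: BusRd,Flush
[14] P3: load  L0 | P0:S(4), P1:S(4), P2:I, P3:S(4) | bus: none
[15] P3: store L1 := 13 | P0:I, P1:I, P2:I, P3:M(13) | bus: BusRdX

state = S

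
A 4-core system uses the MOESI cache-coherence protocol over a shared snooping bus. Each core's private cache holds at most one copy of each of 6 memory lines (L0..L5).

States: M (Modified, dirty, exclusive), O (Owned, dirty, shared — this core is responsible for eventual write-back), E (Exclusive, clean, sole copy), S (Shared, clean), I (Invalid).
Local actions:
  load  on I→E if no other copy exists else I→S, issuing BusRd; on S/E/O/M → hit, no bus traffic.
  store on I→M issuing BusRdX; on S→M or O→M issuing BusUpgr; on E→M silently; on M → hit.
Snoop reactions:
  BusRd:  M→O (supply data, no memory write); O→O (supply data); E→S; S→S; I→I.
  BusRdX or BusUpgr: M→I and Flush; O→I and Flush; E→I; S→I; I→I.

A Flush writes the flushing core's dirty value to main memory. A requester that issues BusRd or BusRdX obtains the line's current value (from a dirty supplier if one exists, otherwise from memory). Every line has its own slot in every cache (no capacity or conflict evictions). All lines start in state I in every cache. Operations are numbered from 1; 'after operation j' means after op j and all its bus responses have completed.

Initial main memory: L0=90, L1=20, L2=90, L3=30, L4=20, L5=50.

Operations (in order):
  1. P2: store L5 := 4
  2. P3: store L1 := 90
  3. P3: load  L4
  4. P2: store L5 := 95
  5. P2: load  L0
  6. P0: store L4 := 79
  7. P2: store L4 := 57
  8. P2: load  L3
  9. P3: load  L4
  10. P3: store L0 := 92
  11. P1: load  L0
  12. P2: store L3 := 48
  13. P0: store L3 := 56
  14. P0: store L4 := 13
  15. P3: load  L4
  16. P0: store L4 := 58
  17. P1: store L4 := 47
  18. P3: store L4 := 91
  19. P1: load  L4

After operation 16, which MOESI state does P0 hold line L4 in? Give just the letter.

state = M

[1] P2: store L5 := 4 | P0:I, P1:I, P2:M(4), P3:I | bus: BusRdX
[2] P3: store L1 := 90 | P0:I, P1:I, P2:I, P3:M(90) | bus: BusRdX
[3] P3: load  L4 | P0:I, P1:I, P2:I, P3:E(20) | bus: BusRd
[4] P2: store L5 := 95 | P0:I, P1:I, P2:M(95), P3:I | bus: none
[5] P2: load  L0 | P0:I, P1:I, P2:E(90), P3:I | bus: BusRd
[6] P0: store L4 := 79 | P0:M(79), P1:I, P2:I, P3:I | bus: BusRdX
[7] P2: store L4 := 57 | P0:I, P1:I, P2:M(57), P3:I | bus: BusRdX,Flush
[8] P2: load  L3 | P0:I, P1:I, P2:E(30), P3:I | bus: BusRd
[9] P3: load  L4 | P0:I, P1:I, P2:O(57), P3:S(57) | bus: BusRd
[10] P3: store L0 := 92 | P0:I, P1:I, P2:I, P3:M(92) | bus: BusRdX
[11] P1: load  L0 | P0:I, P1:S(92), P2:I, P3:O(92) | bus: BusRd
[12] P2: store L3 := 48 | P0:I, P1:I, P2:M(48), P3:I | bus: none
[13] P0: store L3 := 56 | P0:M(56), P1:I, P2:I, P3:I | bus: BusRdX,Flush
[14] P0: store L4 := 13 | P0:M(13), P1:I, P2:I, P3:I | bus: BusRdX,Flush
[15] P3: load  L4 | P0:O(13), P1:I, P2:I, P3:S(13) | bus: BusRd
[16] P0: store L4 := 58 | P0:M(58), P1:I, P2:I, P3:I | bus: BusUpgr
[17] P1: store L4 := 47 | P0:I, P1:M(47), P2:I, P3:I | bus: BusRdX,Flush
[18] P3: store L4 := 91 | P0:I, P1:I, P2:I, P3:M(91) | bus: BusRdX,Flush
[19] P1: load  L4 | P0:I, P1:S(91), P2:I, P3:O(91) | bus: BusRd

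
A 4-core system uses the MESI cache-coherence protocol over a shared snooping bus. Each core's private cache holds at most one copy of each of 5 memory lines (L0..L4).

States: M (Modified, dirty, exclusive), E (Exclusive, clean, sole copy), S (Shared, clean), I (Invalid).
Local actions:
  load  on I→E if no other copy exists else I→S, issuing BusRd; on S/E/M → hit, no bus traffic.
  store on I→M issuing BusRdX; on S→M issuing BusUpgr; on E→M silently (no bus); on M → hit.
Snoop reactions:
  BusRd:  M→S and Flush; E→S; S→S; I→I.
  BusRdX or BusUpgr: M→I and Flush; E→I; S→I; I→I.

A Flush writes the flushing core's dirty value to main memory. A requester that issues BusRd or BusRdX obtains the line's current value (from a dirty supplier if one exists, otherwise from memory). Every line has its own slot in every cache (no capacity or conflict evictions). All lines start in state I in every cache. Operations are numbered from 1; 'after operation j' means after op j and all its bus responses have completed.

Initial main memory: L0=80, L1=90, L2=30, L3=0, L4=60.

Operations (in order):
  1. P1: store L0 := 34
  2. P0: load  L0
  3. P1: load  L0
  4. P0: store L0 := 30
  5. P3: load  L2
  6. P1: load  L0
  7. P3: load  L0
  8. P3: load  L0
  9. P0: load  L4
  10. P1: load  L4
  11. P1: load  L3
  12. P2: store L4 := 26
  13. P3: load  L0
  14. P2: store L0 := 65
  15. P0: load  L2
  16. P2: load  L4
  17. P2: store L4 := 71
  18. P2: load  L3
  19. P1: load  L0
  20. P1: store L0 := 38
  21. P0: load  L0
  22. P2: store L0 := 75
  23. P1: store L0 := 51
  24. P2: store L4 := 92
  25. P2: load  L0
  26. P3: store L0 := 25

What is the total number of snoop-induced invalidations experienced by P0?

invalidations = 3

1. P1: store L0 := 34  bus=[BusRdX]  L0: P0=I P1=M P2=I P3=I  mem[L0]=80
2. P0: load  L0  bus=[BusRd,Flush]  L0: P0=S P1=S P2=I P3=I  mem[L0]=34
3. P1: load  L0  bus=[-]  L0: P0=S P1=S P2=I P3=I  mem[L0]=34
4. P0: store L0 := 30  bus=[BusUpgr]  L0: P0=M P1=I P2=I P3=I  mem[L0]=34
5. P3: load  L2  bus=[BusRd]  L2: P0=I P1=I P2=I P3=E  mem[L2]=30
6. P1: load  L0  bus=[BusRd,Flush]  L0: P0=S P1=S P2=I P3=I  mem[L0]=30
7. P3: load  L0  bus=[BusRd]  L0: P0=S P1=S P2=I P3=S  mem[L0]=30
8. P3: load  L0  bus=[-]  L0: P0=S P1=S P2=I P3=S  mem[L0]=30
9. P0: load  L4  bus=[BusRd]  L4: P0=E P1=I P2=I P3=I  mem[L4]=60
10. P1: load  L4  bus=[BusRd]  L4: P0=S P1=S P2=I P3=I  mem[L4]=60
11. P1: load  L3  bus=[BusRd]  L3: P0=I P1=E P2=I P3=I  mem[L3]=0
12. P2: store L4 := 26  bus=[BusRdX]  L4: P0=I P1=I P2=M P3=I  mem[L4]=60
13. P3: load  L0  bus=[-]  L0: P0=S P1=S P2=I P3=S  mem[L0]=30
14. P2: store L0 := 65  bus=[BusRdX]  L0: P0=I P1=I P2=M P3=I  mem[L0]=30
15. P0: load  L2  bus=[BusRd]  L2: P0=S P1=I P2=I P3=S  mem[L2]=30
16. P2: load  L4  bus=[-]  L4: P0=I P1=I P2=M P3=I  mem[L4]=60
17. P2: store L4 := 71  bus=[-]  L4: P0=I P1=I P2=M P3=I  mem[L4]=60
18. P2: load  L3  bus=[BusRd]  L3: P0=I P1=S P2=S P3=I  mem[L3]=0
19. P1: load  L0  bus=[BusRd,Flush]  L0: P0=I P1=S P2=S P3=I  mem[L0]=65
20. P1: store L0 := 38  bus=[BusUpgr]  L0: P0=I P1=M P2=I P3=I  mem[L0]=65
21. P0: load  L0  bus=[BusRd,Flush]  L0: P0=S P1=S P2=I P3=I  mem[L0]=38
22. P2: store L0 := 75  bus=[BusRdX]  L0: P0=I P1=I P2=M P3=I  mem[L0]=38
23. P1: store L0 := 51  bus=[BusRdX,Flush]  L0: P0=I P1=M P2=I P3=I  mem[L0]=75
24. P2: store L4 := 92  bus=[-]  L4: P0=I P1=I P2=M P3=I  mem[L4]=60
25. P2: load  L0  bus=[BusRd,Flush]  L0: P0=I P1=S P2=S P3=I  mem[L0]=51
26. P3: store L0 := 25  bus=[BusRdX]  L0: P0=I P1=I P2=I P3=M  mem[L0]=51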